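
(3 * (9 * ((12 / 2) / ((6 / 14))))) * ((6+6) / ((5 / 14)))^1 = 63504 / 5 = 12700.80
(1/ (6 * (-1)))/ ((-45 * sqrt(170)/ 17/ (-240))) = -1.16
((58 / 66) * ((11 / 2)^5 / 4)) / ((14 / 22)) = 4670479 / 2688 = 1737.53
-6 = -6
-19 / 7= -2.71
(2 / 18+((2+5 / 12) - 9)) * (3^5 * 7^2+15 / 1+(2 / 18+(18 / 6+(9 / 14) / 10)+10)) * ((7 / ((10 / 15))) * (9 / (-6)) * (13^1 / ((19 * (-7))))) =-45551074309 / 383040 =-118919.89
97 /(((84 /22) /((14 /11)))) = 32.33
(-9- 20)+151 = 122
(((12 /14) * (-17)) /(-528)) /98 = 17 /60368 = 0.00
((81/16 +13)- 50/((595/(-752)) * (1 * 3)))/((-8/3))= -223493/15232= -14.67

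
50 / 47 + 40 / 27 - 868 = -1098262 / 1269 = -865.45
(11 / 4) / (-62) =-11 / 248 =-0.04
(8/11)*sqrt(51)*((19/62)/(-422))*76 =-2888*sqrt(51)/71951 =-0.29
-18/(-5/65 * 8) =117/4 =29.25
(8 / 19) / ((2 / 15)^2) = 450 / 19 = 23.68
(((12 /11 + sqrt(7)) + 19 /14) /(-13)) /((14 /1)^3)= -sqrt(7) /35672-29 /422576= -0.00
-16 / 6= -2.67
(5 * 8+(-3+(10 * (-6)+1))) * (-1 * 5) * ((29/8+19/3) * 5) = 65725/12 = 5477.08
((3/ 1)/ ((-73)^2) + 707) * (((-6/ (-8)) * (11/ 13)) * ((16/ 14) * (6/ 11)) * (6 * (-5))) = -4069014480/ 484939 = -8390.78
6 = 6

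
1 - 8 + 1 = -6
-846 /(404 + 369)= -846 /773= -1.09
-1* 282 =-282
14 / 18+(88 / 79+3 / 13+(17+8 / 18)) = 180857 / 9243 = 19.57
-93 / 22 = -4.23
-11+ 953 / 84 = 29 / 84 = 0.35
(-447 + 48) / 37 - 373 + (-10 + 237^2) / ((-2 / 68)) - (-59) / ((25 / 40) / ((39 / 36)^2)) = -6359231053 / 3330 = -1909678.99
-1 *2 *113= -226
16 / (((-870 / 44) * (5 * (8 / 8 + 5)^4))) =-22 / 176175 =-0.00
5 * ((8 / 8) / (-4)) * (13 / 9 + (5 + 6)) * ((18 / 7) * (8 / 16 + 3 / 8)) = -35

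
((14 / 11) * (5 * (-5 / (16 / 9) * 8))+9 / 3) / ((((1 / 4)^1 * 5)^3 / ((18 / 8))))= -222048 / 1375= -161.49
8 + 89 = 97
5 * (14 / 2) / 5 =7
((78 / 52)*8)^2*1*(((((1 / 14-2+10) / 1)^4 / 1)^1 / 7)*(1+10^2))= 148210051149 / 16807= 8818352.54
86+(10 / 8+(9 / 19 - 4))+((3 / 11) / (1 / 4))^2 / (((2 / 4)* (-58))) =22316823 / 266684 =83.68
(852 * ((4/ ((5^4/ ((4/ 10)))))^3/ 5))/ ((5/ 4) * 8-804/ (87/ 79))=-6325248/ 1593170166015625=-0.00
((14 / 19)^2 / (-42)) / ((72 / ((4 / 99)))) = -0.00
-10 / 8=-5 / 4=-1.25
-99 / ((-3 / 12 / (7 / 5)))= 554.40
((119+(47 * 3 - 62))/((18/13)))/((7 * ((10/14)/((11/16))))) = 1573/80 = 19.66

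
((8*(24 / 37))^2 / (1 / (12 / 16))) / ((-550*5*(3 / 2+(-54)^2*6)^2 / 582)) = -3575808 / 256138954534375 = -0.00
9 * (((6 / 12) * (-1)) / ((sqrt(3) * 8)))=-3 * sqrt(3) / 16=-0.32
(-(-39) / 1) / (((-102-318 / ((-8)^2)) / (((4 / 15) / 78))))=-64 / 51345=-0.00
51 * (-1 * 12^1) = -612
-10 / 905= -2 / 181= -0.01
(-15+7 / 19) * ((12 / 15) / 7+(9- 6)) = -45.57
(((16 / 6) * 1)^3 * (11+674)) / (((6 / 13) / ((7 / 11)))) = 15957760 / 891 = 17909.94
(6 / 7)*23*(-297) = -40986 / 7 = -5855.14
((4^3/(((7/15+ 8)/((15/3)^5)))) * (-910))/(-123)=910000000/5207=174764.74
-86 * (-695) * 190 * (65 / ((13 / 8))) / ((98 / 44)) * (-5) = -49967720000 / 49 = -1019749387.76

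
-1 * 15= -15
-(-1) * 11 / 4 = 11 / 4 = 2.75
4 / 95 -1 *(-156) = 156.04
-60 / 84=-5 / 7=-0.71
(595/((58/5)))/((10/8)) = 1190/29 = 41.03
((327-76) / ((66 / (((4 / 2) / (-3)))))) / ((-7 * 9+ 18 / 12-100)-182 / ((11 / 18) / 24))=502 / 1447209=0.00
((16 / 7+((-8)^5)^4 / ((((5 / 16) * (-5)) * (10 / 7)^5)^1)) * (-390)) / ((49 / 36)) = 190438647182069276080711296 / 5359375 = 35533741748257824108.35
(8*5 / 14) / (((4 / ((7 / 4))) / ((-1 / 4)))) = -5 / 16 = -0.31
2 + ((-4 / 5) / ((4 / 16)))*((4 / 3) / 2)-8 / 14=-74 / 105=-0.70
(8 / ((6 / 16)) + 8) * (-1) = -88 / 3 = -29.33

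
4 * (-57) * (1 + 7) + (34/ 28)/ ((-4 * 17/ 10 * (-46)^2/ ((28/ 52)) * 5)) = -200698369/ 110032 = -1824.00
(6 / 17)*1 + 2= 2.35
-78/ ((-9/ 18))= 156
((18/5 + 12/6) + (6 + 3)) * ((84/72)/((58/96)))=4088/145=28.19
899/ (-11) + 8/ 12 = -2675/ 33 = -81.06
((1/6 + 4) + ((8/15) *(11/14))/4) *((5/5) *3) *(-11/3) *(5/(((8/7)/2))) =-3289/8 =-411.12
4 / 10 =0.40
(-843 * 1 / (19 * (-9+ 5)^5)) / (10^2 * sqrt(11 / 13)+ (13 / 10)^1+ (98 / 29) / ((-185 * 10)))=-20474489013225 / 3079421901292327424+ 15165161671875 * sqrt(143) / 384927737661540928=0.00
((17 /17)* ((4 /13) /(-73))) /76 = -1 /18031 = -0.00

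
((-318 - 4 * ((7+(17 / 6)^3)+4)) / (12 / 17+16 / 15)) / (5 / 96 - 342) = 489220 / 654609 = 0.75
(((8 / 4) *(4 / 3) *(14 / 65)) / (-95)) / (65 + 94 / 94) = -56 / 611325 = -0.00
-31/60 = -0.52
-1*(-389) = 389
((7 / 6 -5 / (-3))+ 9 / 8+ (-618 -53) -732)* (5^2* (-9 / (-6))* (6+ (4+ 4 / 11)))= -47847225 / 88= -543718.47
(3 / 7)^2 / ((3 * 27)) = 1 / 441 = 0.00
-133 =-133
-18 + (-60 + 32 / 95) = -7378 / 95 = -77.66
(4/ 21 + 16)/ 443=340/ 9303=0.04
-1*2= -2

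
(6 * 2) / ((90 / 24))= 16 / 5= 3.20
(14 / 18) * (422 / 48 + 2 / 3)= 1589 / 216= 7.36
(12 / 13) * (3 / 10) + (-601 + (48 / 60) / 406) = -1585303 / 2639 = -600.72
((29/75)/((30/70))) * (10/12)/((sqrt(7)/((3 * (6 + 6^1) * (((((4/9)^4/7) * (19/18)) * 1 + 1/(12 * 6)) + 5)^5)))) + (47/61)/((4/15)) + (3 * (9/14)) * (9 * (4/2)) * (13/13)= 64227/1708 + 36544421967899663816906786511708736547 * sqrt(7)/2965269253112700877077276657991680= 32644.24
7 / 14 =1 / 2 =0.50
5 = 5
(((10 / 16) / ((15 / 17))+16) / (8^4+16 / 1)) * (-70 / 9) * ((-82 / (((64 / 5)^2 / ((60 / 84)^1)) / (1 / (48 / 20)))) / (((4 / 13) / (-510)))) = -56772828125 / 7276068864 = -7.80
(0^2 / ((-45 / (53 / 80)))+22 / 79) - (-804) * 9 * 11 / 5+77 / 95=119481769 / 7505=15920.29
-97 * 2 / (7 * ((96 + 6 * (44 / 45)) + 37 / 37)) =-2910 / 10801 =-0.27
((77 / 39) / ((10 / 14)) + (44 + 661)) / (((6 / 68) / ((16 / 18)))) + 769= 41588593 / 5265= 7899.07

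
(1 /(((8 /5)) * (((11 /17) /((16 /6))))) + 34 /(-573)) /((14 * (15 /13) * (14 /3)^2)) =0.01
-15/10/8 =-3/16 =-0.19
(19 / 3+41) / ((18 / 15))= 355 / 9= 39.44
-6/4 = -1.50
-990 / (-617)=990 / 617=1.60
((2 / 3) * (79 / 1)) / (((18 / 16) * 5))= 1264 / 135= 9.36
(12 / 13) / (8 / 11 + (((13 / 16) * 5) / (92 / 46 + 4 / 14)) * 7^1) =11264 / 160693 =0.07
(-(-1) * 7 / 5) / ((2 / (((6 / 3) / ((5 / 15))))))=21 / 5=4.20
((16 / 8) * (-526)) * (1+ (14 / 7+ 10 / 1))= -13676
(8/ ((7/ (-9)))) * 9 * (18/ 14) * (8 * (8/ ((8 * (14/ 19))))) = -1292.22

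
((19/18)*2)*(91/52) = 3.69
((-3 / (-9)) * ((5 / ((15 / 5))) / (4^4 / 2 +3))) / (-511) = -0.00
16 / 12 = 4 / 3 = 1.33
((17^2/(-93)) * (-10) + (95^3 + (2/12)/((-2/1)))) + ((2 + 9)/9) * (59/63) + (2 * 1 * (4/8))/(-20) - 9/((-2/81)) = 150770511769/175770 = 857771.59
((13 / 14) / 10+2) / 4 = 293 / 560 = 0.52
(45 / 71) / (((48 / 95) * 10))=285 / 2272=0.13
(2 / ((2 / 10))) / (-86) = -5 / 43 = -0.12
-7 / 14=-1 / 2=-0.50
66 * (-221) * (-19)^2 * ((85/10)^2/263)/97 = -760871397/51022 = -14912.61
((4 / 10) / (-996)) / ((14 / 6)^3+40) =-9 / 1181090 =-0.00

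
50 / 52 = 25 / 26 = 0.96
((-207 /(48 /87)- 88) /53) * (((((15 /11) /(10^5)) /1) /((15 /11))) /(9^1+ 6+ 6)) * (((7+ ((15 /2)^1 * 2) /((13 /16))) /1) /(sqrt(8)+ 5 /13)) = 2453041 /472624320000- 31889533 * sqrt(2) /1181560800000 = -0.00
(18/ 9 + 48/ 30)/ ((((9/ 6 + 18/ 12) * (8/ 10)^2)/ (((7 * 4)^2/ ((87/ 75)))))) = 36750/ 29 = 1267.24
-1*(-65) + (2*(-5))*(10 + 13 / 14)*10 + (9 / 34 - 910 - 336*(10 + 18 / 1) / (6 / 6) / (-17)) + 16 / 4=-328483 / 238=-1380.18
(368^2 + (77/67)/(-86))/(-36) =-260104337/69144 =-3761.78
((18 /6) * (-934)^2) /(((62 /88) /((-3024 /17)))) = -348216599808 /527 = -660752561.31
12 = 12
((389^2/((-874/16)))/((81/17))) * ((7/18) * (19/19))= -72028796/318573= -226.10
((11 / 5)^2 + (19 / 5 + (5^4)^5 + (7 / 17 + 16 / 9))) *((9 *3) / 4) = 273585319519074036 / 425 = 643730163574291.85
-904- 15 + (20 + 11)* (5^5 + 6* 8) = 97444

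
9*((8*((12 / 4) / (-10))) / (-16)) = 27 / 20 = 1.35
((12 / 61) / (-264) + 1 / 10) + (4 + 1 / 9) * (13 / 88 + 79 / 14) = 13473809 / 563640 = 23.90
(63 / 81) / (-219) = -7 / 1971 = -0.00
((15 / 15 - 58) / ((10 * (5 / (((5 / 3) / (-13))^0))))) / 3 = -19 / 50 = -0.38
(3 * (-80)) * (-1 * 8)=1920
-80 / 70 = -8 / 7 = -1.14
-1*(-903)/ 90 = 301/ 30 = 10.03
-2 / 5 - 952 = -4762 / 5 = -952.40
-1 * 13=-13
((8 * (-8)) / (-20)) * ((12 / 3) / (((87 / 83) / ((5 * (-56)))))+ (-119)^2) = 18224752 / 435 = 41895.98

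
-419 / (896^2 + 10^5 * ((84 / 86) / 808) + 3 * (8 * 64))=-1819717 / 3493825736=-0.00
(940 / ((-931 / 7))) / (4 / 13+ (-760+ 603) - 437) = 6110 / 513247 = 0.01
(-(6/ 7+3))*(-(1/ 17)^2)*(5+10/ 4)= 405/ 4046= 0.10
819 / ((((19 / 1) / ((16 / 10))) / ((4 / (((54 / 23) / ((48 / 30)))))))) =267904 / 1425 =188.00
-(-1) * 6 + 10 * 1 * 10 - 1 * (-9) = 115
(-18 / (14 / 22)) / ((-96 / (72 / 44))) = 27 / 56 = 0.48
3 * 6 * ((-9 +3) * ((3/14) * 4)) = -648/7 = -92.57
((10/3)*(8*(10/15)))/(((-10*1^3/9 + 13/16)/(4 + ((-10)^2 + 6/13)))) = -3476480/559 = -6219.11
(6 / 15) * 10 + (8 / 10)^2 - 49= -1109 / 25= -44.36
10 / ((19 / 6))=60 / 19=3.16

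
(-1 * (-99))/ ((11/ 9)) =81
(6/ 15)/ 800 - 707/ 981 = -1413019/ 1962000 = -0.72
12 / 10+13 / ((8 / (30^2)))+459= 19227 / 10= 1922.70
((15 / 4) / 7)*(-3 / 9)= -5 / 28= -0.18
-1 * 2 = -2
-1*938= -938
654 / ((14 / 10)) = 3270 / 7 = 467.14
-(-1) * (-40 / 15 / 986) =-4 / 1479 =-0.00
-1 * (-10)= 10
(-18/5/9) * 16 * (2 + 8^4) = -131136/5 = -26227.20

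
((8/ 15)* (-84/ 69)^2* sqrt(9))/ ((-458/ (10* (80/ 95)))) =-100352/ 2301679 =-0.04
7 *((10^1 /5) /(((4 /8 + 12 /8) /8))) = 56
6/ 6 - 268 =-267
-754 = -754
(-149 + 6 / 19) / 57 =-2825 / 1083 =-2.61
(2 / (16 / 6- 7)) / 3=-2 / 13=-0.15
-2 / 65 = -0.03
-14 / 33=-0.42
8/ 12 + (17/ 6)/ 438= 1769/ 2628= 0.67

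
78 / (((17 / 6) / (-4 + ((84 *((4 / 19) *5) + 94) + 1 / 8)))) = 3175263 / 646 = 4915.27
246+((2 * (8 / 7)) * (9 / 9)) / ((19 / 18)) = 33006 / 133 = 248.17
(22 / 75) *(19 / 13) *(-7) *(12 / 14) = -836 / 325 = -2.57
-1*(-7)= 7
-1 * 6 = -6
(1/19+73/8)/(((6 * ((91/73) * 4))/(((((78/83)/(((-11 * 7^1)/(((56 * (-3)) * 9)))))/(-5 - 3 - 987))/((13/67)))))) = -36843903/1256547292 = -0.03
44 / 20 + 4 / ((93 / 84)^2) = 26251 / 4805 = 5.46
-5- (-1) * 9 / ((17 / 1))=-76 / 17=-4.47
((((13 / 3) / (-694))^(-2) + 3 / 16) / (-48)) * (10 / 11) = -115593485 / 237952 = -485.78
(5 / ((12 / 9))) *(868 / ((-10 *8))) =-651 / 16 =-40.69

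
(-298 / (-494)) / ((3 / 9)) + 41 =10574 / 247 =42.81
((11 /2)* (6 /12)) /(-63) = -11 /252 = -0.04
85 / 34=5 / 2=2.50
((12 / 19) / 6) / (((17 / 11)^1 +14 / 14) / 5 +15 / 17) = 1870 / 24719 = 0.08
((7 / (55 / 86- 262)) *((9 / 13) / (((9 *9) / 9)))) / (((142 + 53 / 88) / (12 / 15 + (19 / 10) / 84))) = -653686 / 55002455235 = -0.00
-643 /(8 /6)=-1929 /4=-482.25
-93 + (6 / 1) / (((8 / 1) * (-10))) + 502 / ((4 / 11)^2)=37033 / 10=3703.30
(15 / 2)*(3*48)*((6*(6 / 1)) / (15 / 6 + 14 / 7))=8640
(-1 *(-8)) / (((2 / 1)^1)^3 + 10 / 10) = 8 / 9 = 0.89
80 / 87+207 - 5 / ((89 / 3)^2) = 143279054 / 689127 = 207.91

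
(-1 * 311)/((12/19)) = -5909/12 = -492.42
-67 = -67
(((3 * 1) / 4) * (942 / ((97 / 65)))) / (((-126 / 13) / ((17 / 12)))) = -2255305 / 32592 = -69.20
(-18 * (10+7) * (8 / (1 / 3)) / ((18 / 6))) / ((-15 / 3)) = 2448 / 5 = 489.60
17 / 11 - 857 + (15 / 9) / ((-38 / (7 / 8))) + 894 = 386303 / 10032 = 38.51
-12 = -12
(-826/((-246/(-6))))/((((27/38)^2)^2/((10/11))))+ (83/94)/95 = -153783491173847/2140341426630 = -71.85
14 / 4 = 7 / 2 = 3.50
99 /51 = 33 /17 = 1.94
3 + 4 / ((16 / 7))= 19 / 4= 4.75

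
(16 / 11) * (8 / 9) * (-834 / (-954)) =17792 / 15741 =1.13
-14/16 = -7/8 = -0.88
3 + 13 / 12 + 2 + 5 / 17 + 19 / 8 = 3571 / 408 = 8.75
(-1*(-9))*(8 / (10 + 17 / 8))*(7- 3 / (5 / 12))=-576 / 485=-1.19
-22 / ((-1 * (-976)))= -11 / 488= -0.02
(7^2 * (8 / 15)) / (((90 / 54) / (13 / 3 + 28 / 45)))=87416 / 1125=77.70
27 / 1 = 27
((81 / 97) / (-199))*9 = -729 / 19303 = -0.04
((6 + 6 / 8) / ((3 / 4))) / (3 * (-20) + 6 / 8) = -12 / 79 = -0.15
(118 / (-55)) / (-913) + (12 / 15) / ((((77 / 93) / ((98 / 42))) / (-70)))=-7924722 / 50215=-157.82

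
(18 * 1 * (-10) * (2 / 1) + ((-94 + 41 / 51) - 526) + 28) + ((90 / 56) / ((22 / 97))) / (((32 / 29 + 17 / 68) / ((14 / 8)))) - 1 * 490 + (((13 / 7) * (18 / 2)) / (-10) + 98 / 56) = -35314251641 / 24661560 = -1431.96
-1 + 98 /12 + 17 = 145 /6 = 24.17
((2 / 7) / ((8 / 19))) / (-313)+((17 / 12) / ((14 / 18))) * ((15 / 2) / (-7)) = -239711 / 122696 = -1.95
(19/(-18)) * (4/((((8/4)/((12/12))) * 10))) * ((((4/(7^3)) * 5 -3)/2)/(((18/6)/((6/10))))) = 19171/308700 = 0.06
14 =14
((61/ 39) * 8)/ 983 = 488/ 38337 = 0.01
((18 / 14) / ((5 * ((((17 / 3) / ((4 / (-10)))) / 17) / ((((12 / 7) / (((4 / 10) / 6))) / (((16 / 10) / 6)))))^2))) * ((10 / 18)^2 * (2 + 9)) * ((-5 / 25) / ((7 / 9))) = -7217100 / 2401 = -3005.87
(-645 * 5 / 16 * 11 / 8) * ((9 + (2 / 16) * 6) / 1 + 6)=-2234925 / 512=-4365.09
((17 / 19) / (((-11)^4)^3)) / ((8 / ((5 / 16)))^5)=0.00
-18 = -18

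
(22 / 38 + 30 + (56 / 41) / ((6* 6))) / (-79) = -214655 / 553869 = -0.39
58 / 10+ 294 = 1499 / 5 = 299.80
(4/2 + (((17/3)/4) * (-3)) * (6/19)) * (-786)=-9825/19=-517.11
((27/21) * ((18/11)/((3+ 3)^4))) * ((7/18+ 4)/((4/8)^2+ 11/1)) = 79/124740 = 0.00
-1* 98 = -98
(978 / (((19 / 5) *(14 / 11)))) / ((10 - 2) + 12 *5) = 26895 / 9044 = 2.97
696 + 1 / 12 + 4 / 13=108637 / 156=696.39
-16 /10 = -8 /5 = -1.60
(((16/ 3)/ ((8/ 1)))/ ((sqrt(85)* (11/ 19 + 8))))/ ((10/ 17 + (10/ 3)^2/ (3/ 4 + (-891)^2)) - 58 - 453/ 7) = -2534070546* sqrt(85)/ 338509726296485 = -0.00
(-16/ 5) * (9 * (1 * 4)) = -576/ 5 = -115.20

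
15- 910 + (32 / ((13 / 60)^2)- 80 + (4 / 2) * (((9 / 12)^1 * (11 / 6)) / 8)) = -293.00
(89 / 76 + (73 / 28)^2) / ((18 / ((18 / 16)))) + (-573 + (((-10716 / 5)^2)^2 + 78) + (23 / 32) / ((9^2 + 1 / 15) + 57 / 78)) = 12075071894275527300357 / 572320000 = 21098462213928.44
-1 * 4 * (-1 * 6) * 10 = 240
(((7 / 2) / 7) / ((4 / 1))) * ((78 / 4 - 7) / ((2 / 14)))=175 / 16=10.94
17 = 17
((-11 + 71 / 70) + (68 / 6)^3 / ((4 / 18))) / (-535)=-1373543 / 112350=-12.23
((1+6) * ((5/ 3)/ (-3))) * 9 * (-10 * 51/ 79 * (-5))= -89250/ 79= -1129.75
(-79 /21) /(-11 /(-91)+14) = -1027 /3855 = -0.27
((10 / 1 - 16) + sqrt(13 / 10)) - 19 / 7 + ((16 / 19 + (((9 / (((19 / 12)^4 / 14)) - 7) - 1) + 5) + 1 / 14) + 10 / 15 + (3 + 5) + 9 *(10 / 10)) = sqrt(130) / 10 + 147315373 / 5473482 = 28.05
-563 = -563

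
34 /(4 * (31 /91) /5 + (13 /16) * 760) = 1820 /33069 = 0.06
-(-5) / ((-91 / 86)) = -4.73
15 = 15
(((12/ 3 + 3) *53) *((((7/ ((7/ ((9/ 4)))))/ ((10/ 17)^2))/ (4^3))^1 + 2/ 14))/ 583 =43807/ 281600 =0.16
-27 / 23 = -1.17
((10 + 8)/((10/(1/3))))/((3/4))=4/5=0.80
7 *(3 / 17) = 21 / 17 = 1.24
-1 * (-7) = 7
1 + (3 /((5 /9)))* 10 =55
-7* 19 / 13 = -133 / 13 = -10.23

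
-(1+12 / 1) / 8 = -13 / 8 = -1.62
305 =305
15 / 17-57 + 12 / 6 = -920 / 17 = -54.12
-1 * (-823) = 823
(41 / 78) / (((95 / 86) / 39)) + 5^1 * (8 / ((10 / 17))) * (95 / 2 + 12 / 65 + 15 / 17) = 4101573 / 1235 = 3321.11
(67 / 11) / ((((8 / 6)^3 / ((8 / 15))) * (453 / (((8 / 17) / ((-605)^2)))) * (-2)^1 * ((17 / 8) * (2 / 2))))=-0.00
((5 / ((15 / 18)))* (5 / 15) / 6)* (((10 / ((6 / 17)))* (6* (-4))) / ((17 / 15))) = -200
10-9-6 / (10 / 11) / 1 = -28 / 5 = -5.60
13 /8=1.62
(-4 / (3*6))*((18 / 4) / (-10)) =1 / 10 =0.10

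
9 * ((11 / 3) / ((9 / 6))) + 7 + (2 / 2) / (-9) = 260 / 9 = 28.89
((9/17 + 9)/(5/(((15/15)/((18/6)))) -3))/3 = 9/34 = 0.26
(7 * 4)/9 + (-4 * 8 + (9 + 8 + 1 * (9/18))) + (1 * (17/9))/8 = -803/72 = -11.15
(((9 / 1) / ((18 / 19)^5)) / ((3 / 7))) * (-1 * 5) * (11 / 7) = -136185445 / 629856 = -216.22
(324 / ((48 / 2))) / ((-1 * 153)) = -3 / 34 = -0.09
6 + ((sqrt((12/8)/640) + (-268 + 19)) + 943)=sqrt(15)/80 + 700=700.05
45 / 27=5 / 3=1.67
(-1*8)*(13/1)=-104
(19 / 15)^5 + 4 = 5513599 / 759375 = 7.26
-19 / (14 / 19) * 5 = -1805 / 14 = -128.93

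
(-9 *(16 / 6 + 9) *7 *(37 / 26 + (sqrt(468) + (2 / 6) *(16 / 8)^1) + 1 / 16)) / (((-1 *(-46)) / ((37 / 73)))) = -81585 *sqrt(13) / 1679 - 12174295 / 698464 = -192.63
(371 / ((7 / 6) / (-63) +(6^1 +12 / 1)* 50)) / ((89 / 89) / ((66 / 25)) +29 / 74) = 24461514 / 45731659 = 0.53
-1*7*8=-56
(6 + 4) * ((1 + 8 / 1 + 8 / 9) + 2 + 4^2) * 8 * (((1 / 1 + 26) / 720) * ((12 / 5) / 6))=502 / 15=33.47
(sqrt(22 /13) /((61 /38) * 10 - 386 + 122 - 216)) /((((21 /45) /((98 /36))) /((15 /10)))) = -133 * sqrt(286) /91676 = -0.02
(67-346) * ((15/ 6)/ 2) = -1395/ 4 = -348.75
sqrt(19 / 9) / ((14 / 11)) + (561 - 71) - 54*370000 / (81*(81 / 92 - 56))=11*sqrt(19) / 42 + 75534370 / 15213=4966.26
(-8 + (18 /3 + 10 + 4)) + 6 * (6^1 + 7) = 90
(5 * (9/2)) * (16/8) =45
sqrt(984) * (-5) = -10 * sqrt(246) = -156.84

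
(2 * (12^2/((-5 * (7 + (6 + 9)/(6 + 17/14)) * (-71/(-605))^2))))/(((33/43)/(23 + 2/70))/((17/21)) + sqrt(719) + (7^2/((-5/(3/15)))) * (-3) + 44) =-23063445621227052210312000/1778319249342472318740433 + 461997325442296472400000 * sqrt(719)/1778319249342472318740433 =-6.00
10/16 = 5/8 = 0.62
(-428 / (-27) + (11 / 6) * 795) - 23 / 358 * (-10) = 14247629 / 9666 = 1473.99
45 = 45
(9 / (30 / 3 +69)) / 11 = 9 / 869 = 0.01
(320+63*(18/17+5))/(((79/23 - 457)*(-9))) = 274367/1596096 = 0.17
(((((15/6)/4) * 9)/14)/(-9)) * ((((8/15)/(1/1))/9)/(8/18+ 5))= -1/2058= -0.00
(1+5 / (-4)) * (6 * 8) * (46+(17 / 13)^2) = -96756 / 169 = -572.52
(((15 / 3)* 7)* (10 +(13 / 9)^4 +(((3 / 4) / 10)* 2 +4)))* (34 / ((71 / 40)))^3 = 10688097709184000 / 2348254071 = 4551508.22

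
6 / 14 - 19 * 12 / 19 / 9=-19 / 21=-0.90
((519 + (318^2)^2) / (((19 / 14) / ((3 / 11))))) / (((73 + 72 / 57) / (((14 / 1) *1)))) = 6012925570260 / 15521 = 387405809.57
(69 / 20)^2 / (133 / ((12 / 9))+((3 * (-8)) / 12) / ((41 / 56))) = 195201 / 1591100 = 0.12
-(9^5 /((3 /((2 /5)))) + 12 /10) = -39372 /5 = -7874.40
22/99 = 0.22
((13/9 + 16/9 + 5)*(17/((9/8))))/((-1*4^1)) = -2516/81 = -31.06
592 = 592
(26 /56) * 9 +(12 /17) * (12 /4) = 2997 /476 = 6.30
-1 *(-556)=556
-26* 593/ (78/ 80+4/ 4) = -7806.58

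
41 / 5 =8.20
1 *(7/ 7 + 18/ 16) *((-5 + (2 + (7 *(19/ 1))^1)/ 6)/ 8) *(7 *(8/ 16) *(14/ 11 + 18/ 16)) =878815/ 22528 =39.01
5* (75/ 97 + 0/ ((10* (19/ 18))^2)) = 375/ 97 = 3.87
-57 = -57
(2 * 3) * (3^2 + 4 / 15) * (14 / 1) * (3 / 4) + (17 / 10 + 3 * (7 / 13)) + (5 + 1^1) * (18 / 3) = 16201 / 26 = 623.12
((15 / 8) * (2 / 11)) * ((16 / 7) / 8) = 15 / 154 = 0.10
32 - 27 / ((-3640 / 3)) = 116561 / 3640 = 32.02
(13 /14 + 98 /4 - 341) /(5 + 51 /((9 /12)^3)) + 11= 67360 /7931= 8.49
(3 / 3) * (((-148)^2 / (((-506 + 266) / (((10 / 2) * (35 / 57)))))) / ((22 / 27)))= -143745 / 418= -343.89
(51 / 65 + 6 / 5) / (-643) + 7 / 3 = 292178 / 125385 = 2.33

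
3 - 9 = -6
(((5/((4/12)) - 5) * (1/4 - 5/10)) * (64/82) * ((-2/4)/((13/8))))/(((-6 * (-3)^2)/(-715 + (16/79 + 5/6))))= 27073520/3410667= 7.94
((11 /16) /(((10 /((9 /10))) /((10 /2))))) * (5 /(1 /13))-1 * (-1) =1351 /64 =21.11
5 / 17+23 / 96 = 871 / 1632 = 0.53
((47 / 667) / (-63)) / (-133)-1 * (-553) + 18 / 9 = 3101780162 / 5588793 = 555.00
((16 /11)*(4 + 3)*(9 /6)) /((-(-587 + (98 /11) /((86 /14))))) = 7224 /276965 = 0.03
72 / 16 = 9 / 2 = 4.50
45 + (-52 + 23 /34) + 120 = 3865 /34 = 113.68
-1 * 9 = -9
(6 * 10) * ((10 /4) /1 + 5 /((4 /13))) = 1125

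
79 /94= 0.84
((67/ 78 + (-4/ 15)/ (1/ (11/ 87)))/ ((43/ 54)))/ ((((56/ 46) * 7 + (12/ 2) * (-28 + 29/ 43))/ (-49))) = 94671381/ 289765970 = 0.33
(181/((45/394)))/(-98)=-35657/2205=-16.17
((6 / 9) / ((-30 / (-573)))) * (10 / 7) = 382 / 21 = 18.19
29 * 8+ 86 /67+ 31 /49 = 767947 /3283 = 233.92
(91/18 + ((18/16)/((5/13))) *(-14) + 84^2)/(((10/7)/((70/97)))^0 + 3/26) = 16427047/2610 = 6293.89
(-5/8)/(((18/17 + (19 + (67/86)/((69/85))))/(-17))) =4287315/8481236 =0.51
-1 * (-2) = 2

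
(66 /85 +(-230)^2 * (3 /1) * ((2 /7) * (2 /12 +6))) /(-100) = -83185481 /29750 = -2796.15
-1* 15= -15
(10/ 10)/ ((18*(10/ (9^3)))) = 81/ 20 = 4.05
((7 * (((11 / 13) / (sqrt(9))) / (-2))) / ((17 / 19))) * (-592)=433048 / 663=653.16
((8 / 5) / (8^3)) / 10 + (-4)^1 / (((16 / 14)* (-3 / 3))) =11201 / 3200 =3.50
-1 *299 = -299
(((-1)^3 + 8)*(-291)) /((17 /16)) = -32592 /17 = -1917.18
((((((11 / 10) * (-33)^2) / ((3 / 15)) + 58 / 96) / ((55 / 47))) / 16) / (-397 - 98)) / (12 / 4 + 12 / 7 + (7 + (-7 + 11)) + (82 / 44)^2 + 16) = -3783829 / 206003520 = -0.02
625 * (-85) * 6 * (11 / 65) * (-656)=460020000 / 13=35386153.85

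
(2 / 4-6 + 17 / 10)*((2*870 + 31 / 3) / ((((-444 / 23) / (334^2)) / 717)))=15295169652577 / 555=27558864238.88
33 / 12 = 11 / 4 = 2.75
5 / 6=0.83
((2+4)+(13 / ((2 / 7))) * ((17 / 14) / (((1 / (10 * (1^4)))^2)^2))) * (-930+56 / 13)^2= 80012347592936 / 169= 473445843745.18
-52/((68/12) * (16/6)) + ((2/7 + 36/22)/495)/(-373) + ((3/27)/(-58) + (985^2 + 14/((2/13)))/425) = 8876627298129/3893849575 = 2279.65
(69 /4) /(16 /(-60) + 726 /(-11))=-1035 /3976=-0.26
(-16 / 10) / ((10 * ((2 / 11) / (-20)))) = 88 / 5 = 17.60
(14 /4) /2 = 7 /4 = 1.75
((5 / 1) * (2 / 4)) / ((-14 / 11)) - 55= -1595 / 28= -56.96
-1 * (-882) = 882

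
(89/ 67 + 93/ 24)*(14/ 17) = 19523/ 4556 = 4.29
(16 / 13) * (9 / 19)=144 / 247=0.58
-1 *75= -75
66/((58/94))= 3102/29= 106.97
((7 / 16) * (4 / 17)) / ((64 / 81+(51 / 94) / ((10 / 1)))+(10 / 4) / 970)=0.12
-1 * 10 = -10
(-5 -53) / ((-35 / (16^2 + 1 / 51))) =757306 / 1785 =424.26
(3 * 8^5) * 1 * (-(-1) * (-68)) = -6684672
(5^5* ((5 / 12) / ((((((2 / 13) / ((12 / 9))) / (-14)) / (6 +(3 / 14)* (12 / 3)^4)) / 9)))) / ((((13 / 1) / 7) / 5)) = -232968750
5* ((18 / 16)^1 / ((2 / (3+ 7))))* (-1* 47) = -1321.88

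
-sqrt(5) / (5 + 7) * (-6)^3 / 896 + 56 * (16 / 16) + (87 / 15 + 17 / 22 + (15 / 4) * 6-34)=9 * sqrt(5) / 448 + 2809 / 55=51.12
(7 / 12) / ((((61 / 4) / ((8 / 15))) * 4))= 14 / 2745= 0.01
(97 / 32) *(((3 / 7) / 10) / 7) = 291 / 15680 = 0.02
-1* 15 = -15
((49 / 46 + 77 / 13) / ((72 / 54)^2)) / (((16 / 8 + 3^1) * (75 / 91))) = 87759 / 92000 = 0.95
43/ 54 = 0.80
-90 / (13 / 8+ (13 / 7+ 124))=-5040 / 7139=-0.71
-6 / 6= -1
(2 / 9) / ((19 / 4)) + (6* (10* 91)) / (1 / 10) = 9336608 / 171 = 54600.05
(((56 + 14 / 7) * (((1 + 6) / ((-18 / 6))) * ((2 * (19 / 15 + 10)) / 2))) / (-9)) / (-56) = -3.03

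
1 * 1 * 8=8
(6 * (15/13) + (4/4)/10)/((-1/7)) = -6391/130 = -49.16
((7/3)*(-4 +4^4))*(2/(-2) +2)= 588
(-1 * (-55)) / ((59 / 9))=8.39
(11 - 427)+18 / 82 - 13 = -17580 / 41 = -428.78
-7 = -7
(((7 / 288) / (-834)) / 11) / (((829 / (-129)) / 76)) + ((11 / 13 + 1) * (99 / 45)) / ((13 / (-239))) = -11516649606229 / 154234388880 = -74.67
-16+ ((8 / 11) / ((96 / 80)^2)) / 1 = -1534 / 99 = -15.49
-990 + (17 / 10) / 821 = -8127883 / 8210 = -990.00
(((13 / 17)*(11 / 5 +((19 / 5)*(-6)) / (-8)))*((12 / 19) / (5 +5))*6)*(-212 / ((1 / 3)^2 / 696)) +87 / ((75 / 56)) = -15692073304 / 8075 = -1943290.81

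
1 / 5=0.20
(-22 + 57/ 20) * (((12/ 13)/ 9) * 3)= -383/ 65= -5.89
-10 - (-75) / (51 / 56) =72.35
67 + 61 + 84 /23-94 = 866 /23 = 37.65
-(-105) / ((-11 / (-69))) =7245 / 11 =658.64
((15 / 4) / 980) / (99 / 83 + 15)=83 / 351232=0.00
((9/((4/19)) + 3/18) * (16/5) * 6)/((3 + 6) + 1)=412/5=82.40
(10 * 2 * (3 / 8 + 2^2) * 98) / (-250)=-34.30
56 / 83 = 0.67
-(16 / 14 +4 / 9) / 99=-100 / 6237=-0.02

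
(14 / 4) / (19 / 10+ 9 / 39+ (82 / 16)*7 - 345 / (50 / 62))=-0.01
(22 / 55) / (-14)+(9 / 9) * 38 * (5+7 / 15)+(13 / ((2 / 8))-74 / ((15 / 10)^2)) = 71447 / 315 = 226.82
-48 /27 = -1.78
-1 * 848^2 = -719104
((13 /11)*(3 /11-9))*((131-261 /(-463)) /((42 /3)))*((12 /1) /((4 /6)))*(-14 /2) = 12212.59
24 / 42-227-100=-2285 / 7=-326.43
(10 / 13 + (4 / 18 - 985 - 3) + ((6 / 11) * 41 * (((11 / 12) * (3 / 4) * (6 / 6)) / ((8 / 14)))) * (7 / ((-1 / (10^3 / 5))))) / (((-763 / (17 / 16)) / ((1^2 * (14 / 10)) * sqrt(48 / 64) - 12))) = -307545215 / 476112 + 61509043 * sqrt(3) / 1632384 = -580.69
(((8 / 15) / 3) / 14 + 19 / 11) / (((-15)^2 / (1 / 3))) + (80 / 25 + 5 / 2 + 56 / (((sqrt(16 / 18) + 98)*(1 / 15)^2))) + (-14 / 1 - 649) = -53438267053319 / 101072144250 - 18900*sqrt(2) / 21607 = -529.95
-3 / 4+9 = 33 / 4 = 8.25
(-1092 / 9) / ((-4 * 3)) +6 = 145 / 9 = 16.11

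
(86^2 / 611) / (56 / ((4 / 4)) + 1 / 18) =133128 / 616499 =0.22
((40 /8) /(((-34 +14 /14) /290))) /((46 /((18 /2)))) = -2175 /253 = -8.60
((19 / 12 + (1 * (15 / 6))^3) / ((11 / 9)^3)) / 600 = 33453 / 2129600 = 0.02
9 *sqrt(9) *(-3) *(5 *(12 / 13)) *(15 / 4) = -18225 / 13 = -1401.92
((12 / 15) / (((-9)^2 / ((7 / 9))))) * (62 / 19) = 1736 / 69255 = 0.03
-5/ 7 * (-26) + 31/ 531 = 69247/ 3717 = 18.63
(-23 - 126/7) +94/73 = -2899/73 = -39.71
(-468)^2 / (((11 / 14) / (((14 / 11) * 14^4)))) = 1649149092864 / 121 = 13629331345.98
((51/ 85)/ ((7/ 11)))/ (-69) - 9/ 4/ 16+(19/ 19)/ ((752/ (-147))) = -846943/ 2421440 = -0.35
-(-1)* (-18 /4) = -9 /2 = -4.50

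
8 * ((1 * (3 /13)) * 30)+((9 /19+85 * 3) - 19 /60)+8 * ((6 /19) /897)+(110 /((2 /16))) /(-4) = 30862981 /340860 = 90.54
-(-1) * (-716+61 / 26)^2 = 344288025 / 676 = 509301.81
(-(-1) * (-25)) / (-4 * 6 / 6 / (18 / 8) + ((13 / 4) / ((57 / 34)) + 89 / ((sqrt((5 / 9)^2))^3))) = -1068750 / 22196177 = -0.05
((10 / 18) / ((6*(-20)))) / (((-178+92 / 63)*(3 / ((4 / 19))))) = 7 / 3803724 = 0.00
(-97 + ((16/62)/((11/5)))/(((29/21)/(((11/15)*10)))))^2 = 7507009449/808201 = 9288.54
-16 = -16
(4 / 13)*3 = 0.92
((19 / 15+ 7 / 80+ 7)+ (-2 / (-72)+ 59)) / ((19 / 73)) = 708319 / 2736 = 258.89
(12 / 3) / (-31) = -4 / 31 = -0.13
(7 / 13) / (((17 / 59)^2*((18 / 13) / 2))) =24367 / 2601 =9.37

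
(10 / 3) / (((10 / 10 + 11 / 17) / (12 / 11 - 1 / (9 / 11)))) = -1105 / 4158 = -0.27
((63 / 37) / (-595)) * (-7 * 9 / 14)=81 / 6290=0.01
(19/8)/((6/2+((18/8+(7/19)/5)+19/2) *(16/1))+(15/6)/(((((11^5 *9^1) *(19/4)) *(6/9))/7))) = 45899535/3714073472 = 0.01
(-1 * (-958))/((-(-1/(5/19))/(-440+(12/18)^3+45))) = -51047030/513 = -99506.88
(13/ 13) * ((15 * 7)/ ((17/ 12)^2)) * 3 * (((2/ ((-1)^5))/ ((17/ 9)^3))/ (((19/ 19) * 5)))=-13226976/ 1419857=-9.32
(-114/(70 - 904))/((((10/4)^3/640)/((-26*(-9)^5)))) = 29870290944/3475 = 8595767.18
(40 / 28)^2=100 / 49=2.04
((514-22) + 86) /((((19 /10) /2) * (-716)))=-2890 /3401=-0.85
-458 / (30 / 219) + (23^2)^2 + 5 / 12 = 16589881 / 60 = 276498.02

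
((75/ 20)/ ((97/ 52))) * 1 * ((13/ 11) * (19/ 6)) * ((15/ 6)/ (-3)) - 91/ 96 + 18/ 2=182591/ 102432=1.78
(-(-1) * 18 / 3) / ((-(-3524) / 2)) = 3 / 881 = 0.00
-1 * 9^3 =-729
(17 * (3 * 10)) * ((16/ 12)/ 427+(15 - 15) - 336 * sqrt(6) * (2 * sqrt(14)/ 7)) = 680/ 427 - 97920 * sqrt(21) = -448724.22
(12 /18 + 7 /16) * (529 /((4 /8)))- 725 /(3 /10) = -29963 /24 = -1248.46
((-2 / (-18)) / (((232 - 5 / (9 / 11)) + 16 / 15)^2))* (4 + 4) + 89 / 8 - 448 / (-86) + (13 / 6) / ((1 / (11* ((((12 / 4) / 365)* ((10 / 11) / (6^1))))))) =128587481591893 / 7857949278984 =16.36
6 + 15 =21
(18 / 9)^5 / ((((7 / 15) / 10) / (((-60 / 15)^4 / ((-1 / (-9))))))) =11059200 / 7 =1579885.71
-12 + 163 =151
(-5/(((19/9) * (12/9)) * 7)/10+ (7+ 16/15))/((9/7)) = 128339/20520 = 6.25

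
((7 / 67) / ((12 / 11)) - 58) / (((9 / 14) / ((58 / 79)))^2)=-7673939980 / 101609721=-75.52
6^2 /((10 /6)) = 21.60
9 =9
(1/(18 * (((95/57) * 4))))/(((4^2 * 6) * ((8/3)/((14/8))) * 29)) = 7/3563520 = 0.00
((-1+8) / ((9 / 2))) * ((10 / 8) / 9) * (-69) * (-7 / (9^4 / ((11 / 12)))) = 61985 / 4251528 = 0.01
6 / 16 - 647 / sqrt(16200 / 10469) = 3 / 8 - 12293 * sqrt(58) / 180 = -519.74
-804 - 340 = -1144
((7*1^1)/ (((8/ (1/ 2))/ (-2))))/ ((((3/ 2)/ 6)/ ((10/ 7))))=-5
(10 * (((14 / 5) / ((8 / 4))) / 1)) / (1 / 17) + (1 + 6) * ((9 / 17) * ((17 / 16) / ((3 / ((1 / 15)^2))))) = 238.01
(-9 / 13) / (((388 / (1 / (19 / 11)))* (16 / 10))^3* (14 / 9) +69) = -13476375 / 37333382871893407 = -0.00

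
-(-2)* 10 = 20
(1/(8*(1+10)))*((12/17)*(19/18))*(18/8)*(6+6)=171/748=0.23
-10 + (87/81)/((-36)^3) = -12597149/1259712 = -10.00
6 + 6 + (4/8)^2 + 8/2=65/4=16.25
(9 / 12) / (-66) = -1 / 88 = -0.01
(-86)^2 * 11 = 81356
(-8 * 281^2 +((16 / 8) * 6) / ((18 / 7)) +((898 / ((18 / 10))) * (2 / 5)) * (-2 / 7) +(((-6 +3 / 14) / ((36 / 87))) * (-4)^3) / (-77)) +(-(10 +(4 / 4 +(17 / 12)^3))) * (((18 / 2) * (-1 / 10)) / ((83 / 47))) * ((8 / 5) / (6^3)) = -7325688101433307 / 11595830400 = -631751.92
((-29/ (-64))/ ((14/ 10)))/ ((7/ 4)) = 145/ 784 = 0.18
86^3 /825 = 636056 /825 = 770.98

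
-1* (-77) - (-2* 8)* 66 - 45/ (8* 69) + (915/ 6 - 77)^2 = 1257303/ 184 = 6833.17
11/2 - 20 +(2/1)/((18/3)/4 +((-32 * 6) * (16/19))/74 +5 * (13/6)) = -612251/42806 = -14.30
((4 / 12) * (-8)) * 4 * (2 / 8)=-8 / 3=-2.67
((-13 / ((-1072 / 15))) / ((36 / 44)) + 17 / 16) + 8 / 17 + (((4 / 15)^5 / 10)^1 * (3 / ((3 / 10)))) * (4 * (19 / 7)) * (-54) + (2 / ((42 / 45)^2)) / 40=25672980311 / 25114950000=1.02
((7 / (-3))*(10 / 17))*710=-49700 / 51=-974.51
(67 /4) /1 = 67 /4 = 16.75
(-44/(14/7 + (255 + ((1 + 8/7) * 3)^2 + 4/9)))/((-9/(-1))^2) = -98/53901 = -0.00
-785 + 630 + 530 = 375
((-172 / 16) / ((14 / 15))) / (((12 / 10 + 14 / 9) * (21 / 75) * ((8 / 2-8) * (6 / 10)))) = 1209375 / 194432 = 6.22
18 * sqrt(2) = 25.46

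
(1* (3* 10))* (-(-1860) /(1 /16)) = 892800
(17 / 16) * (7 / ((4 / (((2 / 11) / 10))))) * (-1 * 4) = -119 / 880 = -0.14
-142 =-142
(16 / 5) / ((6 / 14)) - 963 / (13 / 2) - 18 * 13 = -73064 / 195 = -374.69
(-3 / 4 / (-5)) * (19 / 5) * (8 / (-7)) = -114 / 175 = -0.65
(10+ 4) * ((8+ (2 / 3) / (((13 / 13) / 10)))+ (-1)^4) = 658 / 3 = 219.33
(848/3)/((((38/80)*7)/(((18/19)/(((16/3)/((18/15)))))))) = 45792/2527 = 18.12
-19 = -19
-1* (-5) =5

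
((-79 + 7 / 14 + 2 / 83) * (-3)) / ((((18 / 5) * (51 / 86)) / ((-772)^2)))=834617483560 / 12699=65723087.14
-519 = -519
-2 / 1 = -2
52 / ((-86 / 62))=-1612 / 43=-37.49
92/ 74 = 46/ 37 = 1.24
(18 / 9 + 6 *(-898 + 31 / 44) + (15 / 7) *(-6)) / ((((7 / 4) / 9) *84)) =-2492319 / 7546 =-330.28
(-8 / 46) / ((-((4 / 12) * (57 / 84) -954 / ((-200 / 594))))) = 8400 / 136863179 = 0.00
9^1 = 9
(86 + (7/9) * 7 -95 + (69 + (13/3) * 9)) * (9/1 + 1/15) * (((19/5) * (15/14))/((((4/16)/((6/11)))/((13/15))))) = 25261184/3465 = 7290.38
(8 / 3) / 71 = 8 / 213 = 0.04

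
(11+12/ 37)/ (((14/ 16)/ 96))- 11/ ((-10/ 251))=1518.54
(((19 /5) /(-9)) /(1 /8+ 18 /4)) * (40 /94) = -608 /15651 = -0.04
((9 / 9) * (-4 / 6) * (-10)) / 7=20 / 21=0.95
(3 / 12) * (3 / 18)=1 / 24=0.04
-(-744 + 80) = 664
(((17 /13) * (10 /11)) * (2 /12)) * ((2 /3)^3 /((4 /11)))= 170 /1053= 0.16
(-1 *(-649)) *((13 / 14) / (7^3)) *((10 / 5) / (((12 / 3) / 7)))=8437 / 1372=6.15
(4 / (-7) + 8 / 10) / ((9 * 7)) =8 / 2205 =0.00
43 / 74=0.58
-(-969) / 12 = 323 / 4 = 80.75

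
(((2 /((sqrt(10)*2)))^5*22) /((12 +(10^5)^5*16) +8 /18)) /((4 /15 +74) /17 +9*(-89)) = -5049*sqrt(10) /29252304000000000000000002275179200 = -0.00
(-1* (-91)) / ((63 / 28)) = 364 / 9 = 40.44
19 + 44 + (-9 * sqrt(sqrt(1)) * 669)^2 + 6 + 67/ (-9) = 326272523/ 9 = 36252502.56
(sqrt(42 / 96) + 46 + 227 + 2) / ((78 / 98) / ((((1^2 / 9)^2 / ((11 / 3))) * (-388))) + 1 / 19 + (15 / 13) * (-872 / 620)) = -3639372100 / 28842937-36393721 * sqrt(7) / 317272307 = -126.48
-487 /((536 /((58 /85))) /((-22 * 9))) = 1398177 /11390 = 122.75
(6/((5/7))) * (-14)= -588/5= -117.60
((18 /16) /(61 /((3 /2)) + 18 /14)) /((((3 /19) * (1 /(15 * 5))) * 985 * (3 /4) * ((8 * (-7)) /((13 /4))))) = -11115 /11107648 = -0.00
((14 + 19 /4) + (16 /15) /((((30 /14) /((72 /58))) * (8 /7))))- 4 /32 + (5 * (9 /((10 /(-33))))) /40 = 179257 /11600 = 15.45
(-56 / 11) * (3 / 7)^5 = -1944 / 26411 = -0.07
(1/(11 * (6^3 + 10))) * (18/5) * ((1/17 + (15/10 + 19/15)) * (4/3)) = 262/48025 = 0.01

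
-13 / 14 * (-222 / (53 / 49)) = 10101 / 53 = 190.58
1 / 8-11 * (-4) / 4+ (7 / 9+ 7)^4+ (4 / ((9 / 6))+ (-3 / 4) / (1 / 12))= 192331505 / 52488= 3664.29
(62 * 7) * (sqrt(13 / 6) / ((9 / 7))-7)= -3038 + 1519 * sqrt(78) / 27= -2541.13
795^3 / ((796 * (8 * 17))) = 502459875 / 108256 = 4641.40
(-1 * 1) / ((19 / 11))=-11 / 19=-0.58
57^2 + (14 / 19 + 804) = 77021 / 19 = 4053.74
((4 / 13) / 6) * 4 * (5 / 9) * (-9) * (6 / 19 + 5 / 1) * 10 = -40400 / 741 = -54.52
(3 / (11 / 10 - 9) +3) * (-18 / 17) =-3726 / 1343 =-2.77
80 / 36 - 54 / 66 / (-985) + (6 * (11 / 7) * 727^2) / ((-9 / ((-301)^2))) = -4891889337981389 / 97515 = -50165506209.11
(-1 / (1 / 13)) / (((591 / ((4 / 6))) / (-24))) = 208 / 591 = 0.35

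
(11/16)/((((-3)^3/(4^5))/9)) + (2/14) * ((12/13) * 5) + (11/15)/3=-957259/4095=-233.76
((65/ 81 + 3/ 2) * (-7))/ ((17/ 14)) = -18277/ 1377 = -13.27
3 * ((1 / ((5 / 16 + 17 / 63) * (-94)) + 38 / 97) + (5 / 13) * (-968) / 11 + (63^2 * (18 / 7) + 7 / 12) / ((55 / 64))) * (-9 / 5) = -611856325348974 / 9567175475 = -63953.71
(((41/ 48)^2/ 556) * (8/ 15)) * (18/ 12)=0.00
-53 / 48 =-1.10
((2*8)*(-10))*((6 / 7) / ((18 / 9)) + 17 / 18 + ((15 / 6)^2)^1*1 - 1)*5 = -333800 / 63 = -5298.41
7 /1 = 7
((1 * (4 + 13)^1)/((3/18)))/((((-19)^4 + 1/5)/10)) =850/108601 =0.01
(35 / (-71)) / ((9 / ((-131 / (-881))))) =-4585 / 562959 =-0.01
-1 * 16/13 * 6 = -96/13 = -7.38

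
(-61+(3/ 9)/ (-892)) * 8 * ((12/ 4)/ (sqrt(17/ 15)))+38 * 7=266 - 326474 * sqrt(255)/ 3791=-1109.20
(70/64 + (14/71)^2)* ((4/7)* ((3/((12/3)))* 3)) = 234909/161312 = 1.46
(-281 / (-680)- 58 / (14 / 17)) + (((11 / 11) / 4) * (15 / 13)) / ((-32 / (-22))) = -34562217 / 495040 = -69.82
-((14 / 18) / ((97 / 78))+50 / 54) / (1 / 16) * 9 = -65008 / 291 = -223.40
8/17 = 0.47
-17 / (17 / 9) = -9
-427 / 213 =-2.00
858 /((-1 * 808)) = -429 /404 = -1.06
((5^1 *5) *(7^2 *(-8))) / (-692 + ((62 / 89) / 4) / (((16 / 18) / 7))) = 2791040 / 196691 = 14.19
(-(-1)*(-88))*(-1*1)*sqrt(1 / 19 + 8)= 264*sqrt(323) / 19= 249.72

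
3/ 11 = 0.27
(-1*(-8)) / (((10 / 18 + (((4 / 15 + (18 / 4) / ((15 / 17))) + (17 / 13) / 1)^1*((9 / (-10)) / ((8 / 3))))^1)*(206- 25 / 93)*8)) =-8704800 / 3039143119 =-0.00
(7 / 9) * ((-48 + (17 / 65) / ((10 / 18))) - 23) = -160454 / 2925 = -54.86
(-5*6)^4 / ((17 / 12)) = 9720000 / 17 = 571764.71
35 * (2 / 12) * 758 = 13265 / 3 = 4421.67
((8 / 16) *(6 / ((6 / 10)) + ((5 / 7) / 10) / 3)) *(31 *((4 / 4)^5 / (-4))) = -38.84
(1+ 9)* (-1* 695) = -6950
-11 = -11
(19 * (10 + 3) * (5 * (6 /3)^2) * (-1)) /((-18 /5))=1372.22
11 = 11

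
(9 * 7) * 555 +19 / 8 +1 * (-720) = 273979 / 8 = 34247.38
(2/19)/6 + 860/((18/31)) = 1481.13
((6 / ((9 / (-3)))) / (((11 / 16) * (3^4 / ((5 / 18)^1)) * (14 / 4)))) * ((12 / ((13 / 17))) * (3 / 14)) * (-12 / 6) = 10880 / 567567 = 0.02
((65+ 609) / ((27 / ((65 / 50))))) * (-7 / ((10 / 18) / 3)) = -30667 / 25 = -1226.68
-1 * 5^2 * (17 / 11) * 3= -1275 / 11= -115.91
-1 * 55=-55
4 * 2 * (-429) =-3432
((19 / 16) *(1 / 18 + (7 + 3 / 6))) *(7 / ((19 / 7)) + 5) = 68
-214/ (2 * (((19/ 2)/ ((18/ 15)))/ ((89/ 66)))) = -19046/ 1045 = -18.23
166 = 166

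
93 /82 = 1.13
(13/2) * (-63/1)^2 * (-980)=-25282530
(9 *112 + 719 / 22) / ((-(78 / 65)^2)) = -572375 / 792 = -722.70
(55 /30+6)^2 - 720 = -23711 /36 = -658.64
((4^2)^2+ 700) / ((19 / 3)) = 150.95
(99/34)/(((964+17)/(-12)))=-66/1853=-0.04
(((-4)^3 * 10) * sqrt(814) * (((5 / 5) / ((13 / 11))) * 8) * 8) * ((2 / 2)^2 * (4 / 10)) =-395531.86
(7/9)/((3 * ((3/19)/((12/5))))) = 532/135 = 3.94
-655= -655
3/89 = 0.03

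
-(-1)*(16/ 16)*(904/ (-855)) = -904/ 855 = -1.06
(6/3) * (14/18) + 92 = 842/9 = 93.56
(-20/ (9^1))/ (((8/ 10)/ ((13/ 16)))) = -325/ 144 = -2.26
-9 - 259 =-268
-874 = -874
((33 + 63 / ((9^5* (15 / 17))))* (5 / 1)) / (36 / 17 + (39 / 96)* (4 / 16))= 74.35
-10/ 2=-5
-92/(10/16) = -736/5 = -147.20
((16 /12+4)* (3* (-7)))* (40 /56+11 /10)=-1016 /5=-203.20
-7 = -7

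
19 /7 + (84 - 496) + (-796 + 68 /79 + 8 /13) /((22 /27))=-1384.38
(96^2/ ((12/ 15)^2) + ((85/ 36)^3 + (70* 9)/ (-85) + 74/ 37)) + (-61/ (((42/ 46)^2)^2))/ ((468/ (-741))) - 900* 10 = 10562951690477/ 1904357952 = 5546.73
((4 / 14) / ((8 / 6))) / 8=3 / 112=0.03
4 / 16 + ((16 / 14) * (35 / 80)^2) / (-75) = 593 / 2400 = 0.25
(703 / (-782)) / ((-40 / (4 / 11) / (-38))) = -13357 / 43010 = -0.31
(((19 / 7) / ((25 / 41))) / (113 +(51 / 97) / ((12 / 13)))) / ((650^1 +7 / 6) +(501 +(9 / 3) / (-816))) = 246637632 / 7249964876875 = 0.00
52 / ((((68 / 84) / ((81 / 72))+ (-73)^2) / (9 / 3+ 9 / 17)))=589680 / 17124389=0.03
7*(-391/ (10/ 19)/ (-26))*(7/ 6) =364021/ 1560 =233.35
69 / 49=1.41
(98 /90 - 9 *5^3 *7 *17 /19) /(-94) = 3011722 /40185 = 74.95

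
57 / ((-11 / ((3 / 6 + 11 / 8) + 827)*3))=-125989 / 88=-1431.69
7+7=14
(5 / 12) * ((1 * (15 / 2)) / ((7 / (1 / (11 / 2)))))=25 / 308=0.08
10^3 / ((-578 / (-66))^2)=1089000 / 83521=13.04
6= 6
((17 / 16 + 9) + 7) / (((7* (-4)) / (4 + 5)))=-5.48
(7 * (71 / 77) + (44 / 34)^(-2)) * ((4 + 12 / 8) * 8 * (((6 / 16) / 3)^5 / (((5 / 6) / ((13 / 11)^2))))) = 1730391 / 109035520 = 0.02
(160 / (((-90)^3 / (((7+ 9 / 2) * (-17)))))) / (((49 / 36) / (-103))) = -322184 / 99225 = -3.25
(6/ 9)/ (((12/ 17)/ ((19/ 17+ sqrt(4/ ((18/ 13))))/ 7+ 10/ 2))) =17*sqrt(26)/ 378+ 307/ 63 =5.10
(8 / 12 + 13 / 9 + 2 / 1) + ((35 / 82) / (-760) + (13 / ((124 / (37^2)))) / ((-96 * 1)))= 72762451 / 27819648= 2.62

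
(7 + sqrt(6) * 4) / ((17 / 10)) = 70 / 17 + 40 * sqrt(6) / 17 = 9.88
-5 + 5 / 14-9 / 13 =-971 / 182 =-5.34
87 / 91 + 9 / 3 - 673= -60883 / 91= -669.04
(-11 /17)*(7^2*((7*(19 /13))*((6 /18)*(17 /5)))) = -71687 /195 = -367.63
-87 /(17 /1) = -87 /17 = -5.12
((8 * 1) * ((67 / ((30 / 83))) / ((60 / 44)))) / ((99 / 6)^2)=88976 / 22275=3.99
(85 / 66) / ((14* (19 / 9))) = 255 / 5852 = 0.04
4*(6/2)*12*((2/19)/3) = 96/19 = 5.05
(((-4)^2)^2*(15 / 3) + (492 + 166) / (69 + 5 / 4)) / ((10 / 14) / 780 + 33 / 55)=1978223520 / 921961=2145.67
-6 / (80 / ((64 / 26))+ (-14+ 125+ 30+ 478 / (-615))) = -7380 / 212449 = -0.03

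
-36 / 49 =-0.73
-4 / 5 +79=391 / 5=78.20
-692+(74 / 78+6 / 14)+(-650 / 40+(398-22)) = -361313 / 1092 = -330.87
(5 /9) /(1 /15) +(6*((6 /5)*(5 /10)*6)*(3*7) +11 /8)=55597 /120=463.31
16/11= 1.45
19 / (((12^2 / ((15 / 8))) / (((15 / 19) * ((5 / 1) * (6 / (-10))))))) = -75 / 128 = -0.59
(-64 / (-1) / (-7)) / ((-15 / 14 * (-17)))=-128 / 255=-0.50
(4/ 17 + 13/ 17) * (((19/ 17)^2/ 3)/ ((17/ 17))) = 361/ 867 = 0.42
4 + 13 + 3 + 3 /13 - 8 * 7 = -465 /13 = -35.77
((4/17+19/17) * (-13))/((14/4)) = -5.03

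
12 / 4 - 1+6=8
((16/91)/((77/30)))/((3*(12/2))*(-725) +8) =-240/45692647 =-0.00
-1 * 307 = -307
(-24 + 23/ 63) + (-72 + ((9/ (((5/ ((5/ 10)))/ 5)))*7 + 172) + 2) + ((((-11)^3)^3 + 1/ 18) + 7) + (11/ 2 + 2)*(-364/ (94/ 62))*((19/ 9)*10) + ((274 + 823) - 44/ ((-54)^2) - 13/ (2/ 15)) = -1131082763174417/ 479682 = -2357984588.07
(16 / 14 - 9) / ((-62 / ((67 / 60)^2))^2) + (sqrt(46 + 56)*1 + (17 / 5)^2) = sqrt(102) + 806036733829 / 69745536000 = 21.66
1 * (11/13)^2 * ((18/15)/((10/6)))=2178/4225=0.52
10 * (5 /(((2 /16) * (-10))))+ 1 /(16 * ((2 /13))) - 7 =-1491 /32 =-46.59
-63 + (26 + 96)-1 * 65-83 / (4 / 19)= -1601 / 4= -400.25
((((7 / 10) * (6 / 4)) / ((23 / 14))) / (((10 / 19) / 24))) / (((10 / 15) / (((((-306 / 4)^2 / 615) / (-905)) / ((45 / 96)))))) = -523050696 / 533384375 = -0.98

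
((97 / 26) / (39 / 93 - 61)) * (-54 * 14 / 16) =2.91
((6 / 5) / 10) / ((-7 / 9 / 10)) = -54 / 35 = -1.54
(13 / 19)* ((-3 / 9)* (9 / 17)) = -39 / 323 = -0.12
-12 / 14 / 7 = -6 / 49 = -0.12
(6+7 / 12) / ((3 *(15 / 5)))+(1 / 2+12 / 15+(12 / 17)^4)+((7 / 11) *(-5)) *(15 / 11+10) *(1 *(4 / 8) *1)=-86217964033 / 5457262140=-15.80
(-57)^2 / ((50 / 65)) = 42237 / 10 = 4223.70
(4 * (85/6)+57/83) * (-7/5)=-99967/1245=-80.29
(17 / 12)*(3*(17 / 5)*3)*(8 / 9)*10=1156 / 3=385.33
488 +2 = 490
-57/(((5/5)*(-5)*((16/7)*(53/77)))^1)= 30723/4240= 7.25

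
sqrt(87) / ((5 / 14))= 14* sqrt(87) / 5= 26.12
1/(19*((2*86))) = 0.00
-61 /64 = -0.95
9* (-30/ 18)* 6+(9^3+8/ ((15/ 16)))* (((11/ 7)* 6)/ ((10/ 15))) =361929/ 35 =10340.83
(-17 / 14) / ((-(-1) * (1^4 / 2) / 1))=-17 / 7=-2.43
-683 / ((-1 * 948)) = 683 / 948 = 0.72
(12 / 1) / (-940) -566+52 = -120793 / 235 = -514.01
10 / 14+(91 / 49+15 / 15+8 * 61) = 3441 / 7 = 491.57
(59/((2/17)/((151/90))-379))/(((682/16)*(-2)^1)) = 0.00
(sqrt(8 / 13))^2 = 8 / 13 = 0.62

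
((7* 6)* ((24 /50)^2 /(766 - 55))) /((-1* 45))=-224 /740625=-0.00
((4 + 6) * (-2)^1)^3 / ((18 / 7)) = -28000 / 9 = -3111.11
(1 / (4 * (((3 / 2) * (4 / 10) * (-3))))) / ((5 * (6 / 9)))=-1 / 24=-0.04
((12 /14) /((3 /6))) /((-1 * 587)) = -0.00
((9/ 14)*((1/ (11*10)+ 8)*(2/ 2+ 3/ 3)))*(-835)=-1324143/ 154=-8598.33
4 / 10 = 2 / 5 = 0.40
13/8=1.62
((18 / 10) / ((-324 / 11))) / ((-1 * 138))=11 / 24840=0.00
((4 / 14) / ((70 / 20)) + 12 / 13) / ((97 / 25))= 16000 / 61789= 0.26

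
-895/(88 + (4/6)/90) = -120825/11881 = -10.17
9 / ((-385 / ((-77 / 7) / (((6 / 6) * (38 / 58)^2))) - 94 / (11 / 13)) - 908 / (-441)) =-36717219 / 383524289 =-0.10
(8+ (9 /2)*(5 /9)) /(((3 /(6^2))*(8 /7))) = 441 /4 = 110.25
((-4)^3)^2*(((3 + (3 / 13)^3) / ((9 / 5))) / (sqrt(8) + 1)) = -45178880 / 46137 + 90357760*sqrt(2) / 46137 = 1790.46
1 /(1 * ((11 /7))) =7 /11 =0.64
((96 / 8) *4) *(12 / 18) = 32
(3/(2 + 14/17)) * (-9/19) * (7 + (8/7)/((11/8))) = -3.94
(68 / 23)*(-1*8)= -544 / 23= -23.65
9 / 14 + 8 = 121 / 14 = 8.64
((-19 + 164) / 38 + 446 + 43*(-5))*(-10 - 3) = -115999 / 38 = -3052.61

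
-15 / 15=-1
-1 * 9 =-9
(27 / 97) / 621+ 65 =145016 / 2231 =65.00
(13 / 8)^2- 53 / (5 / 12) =-39859 / 320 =-124.56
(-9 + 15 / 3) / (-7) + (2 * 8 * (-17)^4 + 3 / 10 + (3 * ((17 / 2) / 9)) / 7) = 140315414 / 105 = 1336337.28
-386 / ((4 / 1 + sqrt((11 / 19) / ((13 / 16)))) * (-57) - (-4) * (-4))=153049 / 92984 - 579 * sqrt(2717) / 92984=1.32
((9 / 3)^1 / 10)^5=243 / 100000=0.00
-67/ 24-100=-2467/ 24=-102.79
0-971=-971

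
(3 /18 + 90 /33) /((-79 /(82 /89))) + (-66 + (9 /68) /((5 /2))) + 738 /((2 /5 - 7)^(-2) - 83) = -133435590716573 /1782115297710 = -74.87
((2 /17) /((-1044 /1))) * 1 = -0.00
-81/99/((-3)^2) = -1/11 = -0.09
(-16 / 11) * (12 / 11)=-192 / 121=-1.59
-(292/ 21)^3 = -24897088/ 9261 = -2688.38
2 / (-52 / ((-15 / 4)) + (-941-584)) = -30 / 22667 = -0.00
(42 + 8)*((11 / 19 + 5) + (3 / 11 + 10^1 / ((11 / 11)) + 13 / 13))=842.58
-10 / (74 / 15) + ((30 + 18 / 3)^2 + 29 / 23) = 1102244 / 851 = 1295.23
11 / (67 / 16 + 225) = 176 / 3667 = 0.05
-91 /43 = -2.12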